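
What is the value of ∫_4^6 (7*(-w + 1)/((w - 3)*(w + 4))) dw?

Factor the denominator: w**2 + w - 12 = (w + 4)(w - 3).
Partial fractions: 7*(-w + 1)/((w - 3)*(w + 4)) = -5/(w + 4) - 2/(w - 3).
An antiderivative is F(w) = -2*log(w - 3) - 5*log(w + 4).
Then F(6) - F(4) = (-5*log(5) - 5*log(2) - 2*log(3)) - (-15*log(2)) = -5*log(5) - 2*log(3) + 10*log(2).

-5*log(5) - 2*log(3) + 10*log(2)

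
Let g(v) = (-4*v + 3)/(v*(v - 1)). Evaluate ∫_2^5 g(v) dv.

-3*log(5) + log(2)

Factor the denominator: v**2 - v = v(v - 1).
Partial fractions: (-4*v + 3)/(v*(v - 1)) = -3/v - 1/(v - 1).
An antiderivative is F(v) = -3*log(v) - log(v - 1).
Then F(5) - F(2) = (-3*log(5) - 2*log(2)) - (-log(8)) = -3*log(5) + log(2).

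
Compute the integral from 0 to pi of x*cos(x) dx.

Integrate by parts once (u = x, dv = cos(x) dx).
An antiderivative is F(x) = x*sin(x) + cos(x).
Then F(pi) - F(0) = (-1) - (1) = -2.

-2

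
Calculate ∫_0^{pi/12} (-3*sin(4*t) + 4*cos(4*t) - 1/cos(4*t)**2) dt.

-3/8 + sqrt(3)/4

An antiderivative is F(t) = sin(4*t) + 3*cos(4*t)/4 - tan(4*t)/4.
Then F(pi/12) - F(0) = (3/8 + sqrt(3)/4) - (3/4) = -3/8 + sqrt(3)/4.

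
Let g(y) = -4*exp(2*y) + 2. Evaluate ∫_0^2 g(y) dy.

An antiderivative is F(y) = -2*exp(2*y) + 2*y.
Then F(2) - F(0) = (4 - 2*exp(4)) - (-2) = 6 - 2*exp(4).

6 - 2*exp(4)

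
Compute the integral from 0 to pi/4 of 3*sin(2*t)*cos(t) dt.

Use the identity sin(2*t)cos(t) = [sin(3*t) + sin(t)]/2.
An antiderivative is F(t) = -3*cos(t)/2 - cos(3*t)/2.
Then F(pi/4) - F(0) = (-sqrt(2)/2) - (-2) = 2 - sqrt(2)/2.

2 - sqrt(2)/2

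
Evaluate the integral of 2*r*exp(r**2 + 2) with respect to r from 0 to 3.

Let u = r**2 + 2, so du = 2*r dr. When r = 0, u = 2; when r = 3, u = 11.
The integral becomes ∫ exp(u) du from 2 to 11, with antiderivative exp(u).
Back in r: F(r) = exp(r**2 + 2).
Then F(3) - F(0) = (exp(11)) - (exp(2)) = -exp(2) + exp(11).

-exp(2) + exp(11)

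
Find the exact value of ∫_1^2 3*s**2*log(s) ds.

-7/3 + 8*log(2)

Integrate by parts once (u = ln s, dv = 3*s**2 ds).
An antiderivative is F(s) = s**3*(3*log(s) - 1)/3.
Then F(2) - F(1) = (-8/3 + 8*log(2)) - (-1/3) = -7/3 + 8*log(2).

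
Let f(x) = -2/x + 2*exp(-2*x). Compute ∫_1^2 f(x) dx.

-2*log(2) - exp(-4) + exp(-2)

An antiderivative is F(x) = -2*log(x) - exp(-2*x).
Then F(2) - F(1) = (-2*log(2) - exp(-4)) - (-exp(-2)) = -2*log(2) - exp(-4) + exp(-2).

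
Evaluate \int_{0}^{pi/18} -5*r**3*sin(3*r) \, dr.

-5*sqrt(3)*pi/162 - 5*pi**2/1944 + 5*sqrt(3)*pi**3/34992 + 5/27

Integrate by parts 3 times (u = r^3, dv = -5*sin(3*r) dr).
An antiderivative is F(r) = 5*r**3*cos(3*r)/3 - 5*r**2*sin(3*r)/3 - 10*r*cos(3*r)/9 + 10*sin(3*r)/27.
Then F(pi/18) - F(0) = (-5*sqrt(3)*pi/162 - 5*pi**2/1944 + 5*sqrt(3)*pi**3/34992 + 5/27) - (0) = -5*sqrt(3)*pi/162 - 5*pi**2/1944 + 5*sqrt(3)*pi**3/34992 + 5/27.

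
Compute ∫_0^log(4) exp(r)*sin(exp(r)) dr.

cos(1) - cos(4)

Let u = exp(r), so du = exp(r) dr. When r = 0, u = 1; when r = log(4), u = 4.
The integral becomes ∫ sin(u) du from 1 to 4, with antiderivative -cos(u).
Back in r: F(r) = -cos(exp(r)).
Then F(log(4)) - F(0) = (-cos(4)) - (-cos(1)) = cos(1) - cos(4).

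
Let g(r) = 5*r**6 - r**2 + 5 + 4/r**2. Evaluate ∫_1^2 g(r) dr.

By the power rule, an antiderivative is F(r) = 5*r**7/7 - r**3/3 + 5*r - 4/r.
Then F(2) - F(1) = (2032/21) - (29/21) = 2003/21.

2003/21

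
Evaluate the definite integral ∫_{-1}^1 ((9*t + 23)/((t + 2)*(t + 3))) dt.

Factor the denominator: t**2 + 5*t + 6 = (t + 3)(t + 2).
Partial fractions: (9*t + 23)/((t + 2)*(t + 3)) = 4/(t + 3) + 5/(t + 2).
An antiderivative is F(t) = 5*log(t + 2) + 4*log(t + 3).
Then F(1) - F(-1) = (5*log(3) + 8*log(2)) - (log(16)) = 4*log(2) + 5*log(3).

4*log(2) + 5*log(3)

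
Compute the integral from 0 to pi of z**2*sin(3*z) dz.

-4/27 + pi**2/3

Integrate by parts twice (u = z^2, dv = sin(3*z) dz).
An antiderivative is F(z) = -z**2*cos(3*z)/3 + 2*z*sin(3*z)/9 + 2*cos(3*z)/27.
Then F(pi) - F(0) = (-2/27 + pi**2/3) - (2/27) = -4/27 + pi**2/3.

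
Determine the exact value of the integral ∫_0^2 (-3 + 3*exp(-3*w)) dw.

-5 - exp(-6)

An antiderivative is F(w) = -3*w - exp(-3*w).
Then F(2) - F(0) = (-6 - exp(-6)) - (-1) = -5 - exp(-6).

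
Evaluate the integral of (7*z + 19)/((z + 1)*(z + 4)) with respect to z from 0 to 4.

3*log(2) + 4*log(5)

Factor the denominator: z**2 + 5*z + 4 = (z + 4)(z + 1).
Partial fractions: (7*z + 19)/((z + 1)*(z + 4)) = 3/(z + 4) + 4/(z + 1).
An antiderivative is F(z) = 4*log(z + 1) + 3*log(z + 4).
Then F(4) - F(0) = (9*log(2) + 4*log(5)) - (log(64)) = 3*log(2) + 4*log(5).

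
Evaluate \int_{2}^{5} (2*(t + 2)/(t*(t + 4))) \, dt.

Factor the denominator: t**2 + 4*t = (t + 4)t.
Partial fractions: 2*(t + 2)/(t*(t + 4)) = 1/(t + 4) + 1/t.
An antiderivative is F(t) = log(t) + log(t + 4).
Then F(5) - F(2) = (log(45)) - (log(12)) = log(15/4).

log(15/4)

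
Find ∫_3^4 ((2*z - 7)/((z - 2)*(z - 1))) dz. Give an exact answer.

-8*log(2) + 5*log(3)

Factor the denominator: z**2 - 3*z + 2 = (z - 1)(z - 2).
Partial fractions: (2*z - 7)/((z - 2)*(z - 1)) = 5/(z - 1) - 3/(z - 2).
An antiderivative is F(z) = -3*log(z - 2) + 5*log(z - 1).
Then F(4) - F(3) = (-3*log(2) + 5*log(3)) - (log(32)) = -8*log(2) + 5*log(3).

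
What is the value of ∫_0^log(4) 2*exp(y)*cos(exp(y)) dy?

-2*sin(1) + 2*sin(4)

Let u = exp(y), so du = exp(y) dy. When y = 0, u = 1; when y = log(4), u = 4.
The integral becomes 2·∫ cos(u) du from 1 to 4, with antiderivative 2*sin(u).
Back in y: F(y) = 2*sin(exp(y)).
Then F(log(4)) - F(0) = (2*sin(4)) - (2*sin(1)) = -2*sin(1) + 2*sin(4).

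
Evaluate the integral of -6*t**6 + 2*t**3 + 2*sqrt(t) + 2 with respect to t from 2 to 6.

By the power rule, an antiderivative is F(t) = -6*t**7/7 + t**4/2 + 4*t**(3/2)/3 + 2*t.
Then F(6) - F(2) = (-1674996/7 + 8*sqrt(6)) - (-684/7 + 8*sqrt(2)/3) = -1674312/7 - 8*sqrt(2)/3 + 8*sqrt(6).

-1674312/7 - 8*sqrt(2)/3 + 8*sqrt(6)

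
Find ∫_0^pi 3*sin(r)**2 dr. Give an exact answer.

Use the identity sin^2(r) = (1 - cos(2*r))/2.
An antiderivative is F(r) = 3*r/2 - 3*sin(2*r)/4.
Then F(pi) - F(0) = (3*pi/2) - (0) = 3*pi/2.

3*pi/2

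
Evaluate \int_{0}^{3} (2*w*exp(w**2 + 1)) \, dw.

Let u = w**2 + 1, so du = 2*w dw. When w = 0, u = 1; when w = 3, u = 10.
The integral becomes ∫ exp(u) du from 1 to 10, with antiderivative exp(u).
Back in w: F(w) = exp(w**2 + 1).
Then F(3) - F(0) = (exp(10)) - (exp(1)) = -exp(1) + exp(10).

-exp(1) + exp(10)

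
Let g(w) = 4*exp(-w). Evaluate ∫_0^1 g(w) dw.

An antiderivative is F(w) = -4*exp(-w).
Then F(1) - F(0) = (-4*exp(-1)) - (-4) = 4 - 4*exp(-1).

4 - 4*exp(-1)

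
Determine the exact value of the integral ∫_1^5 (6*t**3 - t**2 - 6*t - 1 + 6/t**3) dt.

61616/75

By the power rule, an antiderivative is F(t) = 3*t**4/2 - t**3/3 - 3*t**2 - t - 3/t**2.
Then F(5) - F(1) = (122357/150) - (-35/6) = 61616/75.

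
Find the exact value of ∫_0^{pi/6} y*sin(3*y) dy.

Integrate by parts once (u = y, dv = sin(3*y) dy).
An antiderivative is F(y) = -y*cos(3*y)/3 + sin(3*y)/9.
Then F(pi/6) - F(0) = (1/9) - (0) = 1/9.

1/9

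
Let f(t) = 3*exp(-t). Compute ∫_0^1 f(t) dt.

An antiderivative is F(t) = -3*exp(-t).
Then F(1) - F(0) = (-3*exp(-1)) - (-3) = 3 - 3*exp(-1).

3 - 3*exp(-1)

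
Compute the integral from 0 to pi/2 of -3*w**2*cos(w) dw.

Integrate by parts twice (u = w^2, dv = -3*cos(w) dw).
An antiderivative is F(w) = -3*w**2*sin(w) - 6*w*cos(w) + 6*sin(w).
Then F(pi/2) - F(0) = (6 - 3*pi**2/4) - (0) = 6 - 3*pi**2/4.

6 - 3*pi**2/4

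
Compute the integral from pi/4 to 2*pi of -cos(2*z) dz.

1/2

An antiderivative is F(z) = -sin(2*z)/2.
Then F(2*pi) - F(pi/4) = (0) - (-1/2) = 1/2.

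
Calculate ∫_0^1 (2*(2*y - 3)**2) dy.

Let u = 2*y - 3, so du = 2 dy. When y = 0, u = -3; when y = 1, u = -1.
The integral becomes ∫ u**2 du from -3 to -1, with antiderivative u**3/3.
Back in y: F(y) = (2*y - 3)**3/3.
Then F(1) - F(0) = (-1/3) - (-9) = 26/3.

26/3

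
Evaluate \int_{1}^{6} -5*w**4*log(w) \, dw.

-7776*log(3) - 7776*log(2) + 1555

Integrate by parts once (u = ln w, dv = -5*w**4 dw).
An antiderivative is F(w) = -w**5*(5*log(w) - 1)/5.
Then F(6) - F(1) = (-7776*log(3) - 7776*log(2) + 7776/5) - (1/5) = -7776*log(3) - 7776*log(2) + 1555.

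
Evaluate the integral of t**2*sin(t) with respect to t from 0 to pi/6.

Integrate by parts twice (u = t^2, dv = sin(t) dt).
An antiderivative is F(t) = -t**2*cos(t) + 2*t*sin(t) + 2*cos(t).
Then F(pi/6) - F(0) = (-sqrt(3)*pi**2/72 + pi/6 + sqrt(3)) - (2) = -2 - sqrt(3)*pi**2/72 + pi/6 + sqrt(3).

-2 - sqrt(3)*pi**2/72 + pi/6 + sqrt(3)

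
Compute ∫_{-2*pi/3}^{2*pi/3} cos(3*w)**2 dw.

2*pi/3

Use the identity cos^2(3*w) = (1 + cos(6*w))/2.
An antiderivative is F(w) = w/2 + sin(6*w)/12.
Then F(2*pi/3) - F(-2*pi/3) = (pi/3) - (-pi/3) = 2*pi/3.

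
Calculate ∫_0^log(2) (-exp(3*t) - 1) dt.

An antiderivative is F(t) = -exp(3*t)/3 - t.
Then F(log(2)) - F(0) = (-8/3 - log(2)) - (-1/3) = -7/3 - log(2).

-7/3 - log(2)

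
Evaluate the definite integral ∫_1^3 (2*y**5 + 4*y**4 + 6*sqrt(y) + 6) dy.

12*sqrt(3) + 6664/15

By the power rule, an antiderivative is F(y) = y**6/3 + 4*y**5/5 + 4*y**(3/2) + 6*y.
Then F(3) - F(1) = (12*sqrt(3) + 2277/5) - (167/15) = 12*sqrt(3) + 6664/15.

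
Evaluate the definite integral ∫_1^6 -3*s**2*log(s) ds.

Integrate by parts once (u = ln s, dv = -3*s**2 ds).
An antiderivative is F(s) = -s**3*(3*log(s) - 1)/3.
Then F(6) - F(1) = (-216*log(3) - 216*log(2) + 72) - (1/3) = -216*log(3) - 216*log(2) + 215/3.

-216*log(3) - 216*log(2) + 215/3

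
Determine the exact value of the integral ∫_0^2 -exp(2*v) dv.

An antiderivative is F(v) = -exp(2*v)/2.
Then F(2) - F(0) = (-exp(4)/2) - (-1/2) = 1/2 - exp(4)/2.

1/2 - exp(4)/2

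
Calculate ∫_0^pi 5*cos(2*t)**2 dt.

5*pi/2

Use the identity cos^2(2*t) = (1 + cos(4*t))/2.
An antiderivative is F(t) = 5*t/2 + 5*sin(4*t)/8.
Then F(pi) - F(0) = (5*pi/2) - (0) = 5*pi/2.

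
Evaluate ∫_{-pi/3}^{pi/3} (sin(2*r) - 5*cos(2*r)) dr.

-5*sqrt(3)/2

An antiderivative is F(r) = -5*sin(2*r)/2 - cos(2*r)/2.
Then F(pi/3) - F(-pi/3) = (1/4 - 5*sqrt(3)/4) - (1/4 + 5*sqrt(3)/4) = -5*sqrt(3)/2.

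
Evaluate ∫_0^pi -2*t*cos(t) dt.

4

Integrate by parts once (u = t, dv = -2*cos(t) dt).
An antiderivative is F(t) = -2*t*sin(t) - 2*cos(t).
Then F(pi) - F(0) = (2) - (-2) = 4.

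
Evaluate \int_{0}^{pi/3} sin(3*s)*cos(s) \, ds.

9/16

Use the identity sin(3*s)cos(s) = [sin(4*s) + sin(2*s)]/2.
An antiderivative is F(s) = -cos(2*s)/4 - cos(4*s)/8.
Then F(pi/3) - F(0) = (3/16) - (-3/8) = 9/16.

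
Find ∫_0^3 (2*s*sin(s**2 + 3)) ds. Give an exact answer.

cos(3) - cos(12)

Let u = s**2 + 3, so du = 2*s ds. When s = 0, u = 3; when s = 3, u = 12.
The integral becomes ∫ sin(u) du from 3 to 12, with antiderivative -cos(u).
Back in s: F(s) = -cos(s**2 + 3).
Then F(3) - F(0) = (-cos(12)) - (-cos(3)) = cos(3) - cos(12).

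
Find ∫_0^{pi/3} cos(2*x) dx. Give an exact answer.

sqrt(3)/4

An antiderivative is F(x) = sin(2*x)/2.
Then F(pi/3) - F(0) = (sqrt(3)/4) - (0) = sqrt(3)/4.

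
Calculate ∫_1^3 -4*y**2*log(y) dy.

Integrate by parts once (u = ln y, dv = -4*y**2 dy).
An antiderivative is F(y) = -4*y**3*(3*log(y) - 1)/9.
Then F(3) - F(1) = (12 - 36*log(3)) - (4/9) = 104/9 - 36*log(3).

104/9 - 36*log(3)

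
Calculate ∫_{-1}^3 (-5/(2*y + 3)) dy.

An antiderivative is F(y) = -5*log(2*y + 3)/2.
Then F(3) - F(-1) = (-5*log(3)) - (0) = -5*log(3).

-5*log(3)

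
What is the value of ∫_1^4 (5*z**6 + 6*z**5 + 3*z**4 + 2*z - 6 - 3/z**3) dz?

By the power rule, an antiderivative is F(z) = 5*z**7/7 + z**6 + 3*z**5/5 + z**2 - 6*z + 3/(2*z**2).
Then F(4) - F(1) = (18373993/1120) - (-83/70) = 18375321/1120.

18375321/1120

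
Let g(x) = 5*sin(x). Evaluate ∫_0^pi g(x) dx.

10

An antiderivative is F(x) = -5*cos(x).
Then F(pi) - F(0) = (5) - (-5) = 10.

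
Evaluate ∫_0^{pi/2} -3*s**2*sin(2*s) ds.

Integrate by parts twice (u = s^2, dv = -3*sin(2*s) ds).
An antiderivative is F(s) = 3*s**2*cos(2*s)/2 - 3*s*sin(2*s)/2 - 3*cos(2*s)/4.
Then F(pi/2) - F(0) = (3/4 - 3*pi**2/8) - (-3/4) = 3/2 - 3*pi**2/8.

3/2 - 3*pi**2/8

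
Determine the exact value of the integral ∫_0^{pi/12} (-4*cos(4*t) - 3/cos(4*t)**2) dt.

-5*sqrt(3)/4

An antiderivative is F(t) = -sin(4*t) - 3*tan(4*t)/4.
Then F(pi/12) - F(0) = (-5*sqrt(3)/4) - (0) = -5*sqrt(3)/4.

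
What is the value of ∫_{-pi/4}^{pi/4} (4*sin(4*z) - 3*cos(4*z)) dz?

An antiderivative is F(z) = -3*sin(4*z)/4 - cos(4*z).
Then F(pi/4) - F(-pi/4) = (1) - (1) = 0.

0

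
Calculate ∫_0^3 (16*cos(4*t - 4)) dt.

Let u = 4*t - 4, so du = 4 dt. When t = 0, u = -4; when t = 3, u = 8.
The integral becomes 4·∫ cos(u) du from -4 to 8, with antiderivative 4*sin(u).
Back in t: F(t) = 4*sin(4*t - 4).
Then F(3) - F(0) = (4*sin(8)) - (-4*sin(4)) = 4*sin(4) + 4*sin(8).

4*sin(4) + 4*sin(8)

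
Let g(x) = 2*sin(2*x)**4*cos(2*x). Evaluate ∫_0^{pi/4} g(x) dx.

Let u = sin(2*x), so du = 2*cos(2*x) dx. When x = 0, u = 0; when x = pi/4, u = 1.
The integral becomes ∫ u**4 du from 0 to 1, with antiderivative u**5/5.
Back in x: F(x) = sin(2*x)**5/5.
Then F(pi/4) - F(0) = (1/5) - (0) = 1/5.

1/5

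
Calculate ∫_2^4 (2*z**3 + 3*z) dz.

138

By the power rule, an antiderivative is F(z) = z**4/2 + 3*z**2/2.
Then F(4) - F(2) = (152) - (14) = 138.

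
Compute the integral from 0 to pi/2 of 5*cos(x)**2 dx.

5*pi/4

Use the identity cos^2(x) = (1 + cos(2*x))/2.
An antiderivative is F(x) = 5*x/2 + 5*sin(2*x)/4.
Then F(pi/2) - F(0) = (5*pi/4) - (0) = 5*pi/4.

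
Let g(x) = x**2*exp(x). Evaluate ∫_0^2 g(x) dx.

-2 + 2*exp(2)

Integrate by parts twice (u = x^2, dv = exp(x) dx).
An antiderivative is F(x) = (x**2 - 2*x + 2)*exp(x).
Then F(2) - F(0) = (2*exp(2)) - (2) = -2 + 2*exp(2).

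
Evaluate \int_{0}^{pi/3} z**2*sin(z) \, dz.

Integrate by parts twice (u = z^2, dv = sin(z) dz).
An antiderivative is F(z) = -z**2*cos(z) + 2*z*sin(z) + 2*cos(z).
Then F(pi/3) - F(0) = (-pi**2/18 + 1 + sqrt(3)*pi/3) - (2) = -1 - pi**2/18 + sqrt(3)*pi/3.

-1 - pi**2/18 + sqrt(3)*pi/3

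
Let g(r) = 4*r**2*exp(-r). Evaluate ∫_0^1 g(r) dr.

Integrate by parts twice (u = r^2, dv = 4*exp(-r) dr).
An antiderivative is F(r) = (-4*r**2 - 8*r - 8)*exp(-r).
Then F(1) - F(0) = (-20*exp(-1)) - (-8) = 8 - 20*exp(-1).

8 - 20*exp(-1)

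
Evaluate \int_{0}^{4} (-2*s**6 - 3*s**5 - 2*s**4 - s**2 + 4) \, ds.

By the power rule, an antiderivative is F(s) = -2*s**7/7 - s**6/2 - 2*s**5/5 - s**3/3 + 4*s.
Then F(4) - F(0) = (-750128/105) - (0) = -750128/105.

-750128/105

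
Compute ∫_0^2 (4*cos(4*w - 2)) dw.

sin(6) + sin(2)

Let u = 4*w - 2, so du = 4 dw. When w = 0, u = -2; when w = 2, u = 6.
The integral becomes ∫ cos(u) du from -2 to 6, with antiderivative sin(u).
Back in w: F(w) = sin(4*w - 2).
Then F(2) - F(0) = (sin(6)) - (-sin(2)) = sin(6) + sin(2).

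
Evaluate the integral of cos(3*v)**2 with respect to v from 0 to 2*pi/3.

pi/3

Use the identity cos^2(3*v) = (1 + cos(6*v))/2.
An antiderivative is F(v) = v/2 + sin(6*v)/12.
Then F(2*pi/3) - F(0) = (pi/3) - (0) = pi/3.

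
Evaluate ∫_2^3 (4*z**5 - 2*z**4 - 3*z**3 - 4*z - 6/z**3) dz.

8993/30

By the power rule, an antiderivative is F(z) = 2*z**6/3 - 2*z**5/5 - 3*z**4/4 - 2*z**2 + 3/z**2.
Then F(3) - F(2) = (18623/60) - (637/60) = 8993/30.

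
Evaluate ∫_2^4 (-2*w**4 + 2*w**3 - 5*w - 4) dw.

-1574/5

By the power rule, an antiderivative is F(w) = -2*w**5/5 + w**4/2 - 5*w**2/2 - 4*w.
Then F(4) - F(2) = (-1688/5) - (-114/5) = -1574/5.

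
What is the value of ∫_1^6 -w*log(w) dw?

Integrate by parts once (u = ln w, dv = -w dw).
An antiderivative is F(w) = -w**2*(2*log(w) - 1)/4.
Then F(6) - F(1) = (-18*log(3) - 18*log(2) + 9) - (1/4) = -18*log(3) - 18*log(2) + 35/4.

-18*log(3) - 18*log(2) + 35/4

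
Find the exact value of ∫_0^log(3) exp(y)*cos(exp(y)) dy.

Let u = exp(y), so du = exp(y) dy. When y = 0, u = 1; when y = log(3), u = 3.
The integral becomes ∫ cos(u) du from 1 to 3, with antiderivative sin(u).
Back in y: F(y) = sin(exp(y)).
Then F(log(3)) - F(0) = (sin(3)) - (sin(1)) = -sin(1) + sin(3).

-sin(1) + sin(3)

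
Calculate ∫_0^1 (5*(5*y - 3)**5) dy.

-665/6

Let u = 5*y - 3, so du = 5 dy. When y = 0, u = -3; when y = 1, u = 2.
The integral becomes ∫ u**5 du from -3 to 2, with antiderivative u**6/6.
Back in y: F(y) = (5*y - 3)**6/6.
Then F(1) - F(0) = (32/3) - (243/2) = -665/6.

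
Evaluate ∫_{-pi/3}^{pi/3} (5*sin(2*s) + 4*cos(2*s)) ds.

2*sqrt(3)

An antiderivative is F(s) = 2*sin(2*s) - 5*cos(2*s)/2.
Then F(pi/3) - F(-pi/3) = (5/4 + sqrt(3)) - (5/4 - sqrt(3)) = 2*sqrt(3).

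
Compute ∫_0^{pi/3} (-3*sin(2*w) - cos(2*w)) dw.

An antiderivative is F(w) = -sin(2*w)/2 + 3*cos(2*w)/2.
Then F(pi/3) - F(0) = (-3/4 - sqrt(3)/4) - (3/2) = -9/4 - sqrt(3)/4.

-9/4 - sqrt(3)/4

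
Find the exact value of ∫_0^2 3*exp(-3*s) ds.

1 - exp(-6)

An antiderivative is F(s) = -exp(-3*s).
Then F(2) - F(0) = (-exp(-6)) - (-1) = 1 - exp(-6).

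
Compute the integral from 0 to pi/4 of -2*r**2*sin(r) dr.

Integrate by parts twice (u = r^2, dv = -2*sin(r) dr).
An antiderivative is F(r) = 2*r**2*cos(r) - 4*r*sin(r) - 4*cos(r).
Then F(pi/4) - F(0) = (sqrt(2)*(-32 - 8*pi + pi**2)/16) - (-4) = -2*sqrt(2) - sqrt(2)*pi/2 + sqrt(2)*pi**2/16 + 4.

-2*sqrt(2) - sqrt(2)*pi/2 + sqrt(2)*pi**2/16 + 4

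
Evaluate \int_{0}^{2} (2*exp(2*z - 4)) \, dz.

Let u = 2*z - 4, so du = 2 dz. When z = 0, u = -4; when z = 2, u = 0.
The integral becomes ∫ exp(u) du from -4 to 0, with antiderivative exp(u).
Back in z: F(z) = exp(2*z - 4).
Then F(2) - F(0) = (1) - (exp(-4)) = 1 - exp(-4).

1 - exp(-4)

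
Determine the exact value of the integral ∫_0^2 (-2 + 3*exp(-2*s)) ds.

-5/2 - 3*exp(-4)/2

An antiderivative is F(s) = -2*s - 3*exp(-2*s)/2.
Then F(2) - F(0) = (-4 - 3*exp(-4)/2) - (-3/2) = -5/2 - 3*exp(-4)/2.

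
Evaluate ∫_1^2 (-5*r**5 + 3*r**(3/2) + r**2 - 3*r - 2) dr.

By the power rule, an antiderivative is F(r) = -5*r**6/6 + 6*r**(5/2)/5 + r**3/3 - 3*r**2/2 - 2*r.
Then F(2) - F(1) = (-182/3 + 24*sqrt(2)/5) - (-14/5) = -868/15 + 24*sqrt(2)/5.

-868/15 + 24*sqrt(2)/5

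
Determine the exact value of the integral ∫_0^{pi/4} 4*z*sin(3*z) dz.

sqrt(2)*(4 + 3*pi)/18

Integrate by parts once (u = z, dv = 4*sin(3*z) dz).
An antiderivative is F(z) = -4*z*cos(3*z)/3 + 4*sin(3*z)/9.
Then F(pi/4) - F(0) = (sqrt(2)*(4 + 3*pi)/18) - (0) = sqrt(2)*(4 + 3*pi)/18.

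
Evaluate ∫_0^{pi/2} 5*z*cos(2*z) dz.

Integrate by parts once (u = z, dv = 5*cos(2*z) dz).
An antiderivative is F(z) = 5*z*sin(2*z)/2 + 5*cos(2*z)/4.
Then F(pi/2) - F(0) = (-5/4) - (5/4) = -5/2.

-5/2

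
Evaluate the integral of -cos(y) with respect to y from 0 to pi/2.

-1

An antiderivative is F(y) = -sin(y).
Then F(pi/2) - F(0) = (-1) - (0) = -1.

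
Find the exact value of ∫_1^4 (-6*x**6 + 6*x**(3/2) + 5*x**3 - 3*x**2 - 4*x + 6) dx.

-1921419/140

By the power rule, an antiderivative is F(x) = -6*x**7/7 + 12*x**(5/2)/5 + 5*x**4/4 - x**3 - 2*x**2 + 6*x.
Then F(4) - F(1) = (-480152/35) - (811/140) = -1921419/140.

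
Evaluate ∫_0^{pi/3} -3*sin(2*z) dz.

An antiderivative is F(z) = 3*cos(2*z)/2.
Then F(pi/3) - F(0) = (-3/4) - (3/2) = -9/4.

-9/4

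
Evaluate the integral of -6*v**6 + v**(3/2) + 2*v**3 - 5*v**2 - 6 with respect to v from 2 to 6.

By the power rule, an antiderivative is F(v) = -6*v**7/7 + 2*v**(5/2)/5 + v**4/2 - 5*v**3/3 - 6*v.
Then F(6) - F(2) = (-1677852/7 + 72*sqrt(6)/5) - (-2668/21 + 8*sqrt(2)/5) = -5030888/21 - 8*sqrt(2)/5 + 72*sqrt(6)/5.

-5030888/21 - 8*sqrt(2)/5 + 72*sqrt(6)/5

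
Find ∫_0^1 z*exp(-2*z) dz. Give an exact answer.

Integrate by parts once (u = z, dv = exp(-2*z) dz).
An antiderivative is F(z) = (-2*z - 1)*exp(-2*z)/4.
Then F(1) - F(0) = (-3*exp(-2)/4) - (-1/4) = (-3 + exp(2))*exp(-2)/4.

(-3 + exp(2))*exp(-2)/4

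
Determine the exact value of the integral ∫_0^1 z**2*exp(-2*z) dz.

Integrate by parts twice (u = z^2, dv = exp(-2*z) dz).
An antiderivative is F(z) = (-2*z**2 - 2*z - 1)*exp(-2*z)/4.
Then F(1) - F(0) = (-5*exp(-2)/4) - (-1/4) = (-5 + exp(2))*exp(-2)/4.

(-5 + exp(2))*exp(-2)/4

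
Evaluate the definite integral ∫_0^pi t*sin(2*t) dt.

Integrate by parts once (u = t, dv = sin(2*t) dt).
An antiderivative is F(t) = -t*cos(2*t)/2 + sin(2*t)/4.
Then F(pi) - F(0) = (-pi/2) - (0) = -pi/2.

-pi/2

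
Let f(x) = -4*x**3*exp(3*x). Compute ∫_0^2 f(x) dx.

Integrate by parts 3 times (u = x^3, dv = -4*exp(3*x) dx).
An antiderivative is F(x) = (-36*x**3 + 36*x**2 - 24*x + 8)*exp(3*x)/27.
Then F(2) - F(0) = (-184*exp(6)/27) - (8/27) = -184*exp(6)/27 - 8/27.

-184*exp(6)/27 - 8/27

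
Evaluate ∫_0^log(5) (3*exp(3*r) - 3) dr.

An antiderivative is F(r) = exp(3*r) - 3*r.
Then F(log(5)) - F(0) = (125 - 3*log(5)) - (1) = 124 - 3*log(5).

124 - 3*log(5)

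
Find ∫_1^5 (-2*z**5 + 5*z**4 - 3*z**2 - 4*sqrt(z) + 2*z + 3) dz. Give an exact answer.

-6508/3 - 40*sqrt(5)/3

By the power rule, an antiderivative is F(z) = -z**6/3 + z**5 - 8*z**(3/2)/3 - z**3 + z**2 + 3*z.
Then F(5) - F(1) = (-6505/3 - 40*sqrt(5)/3) - (1) = -6508/3 - 40*sqrt(5)/3.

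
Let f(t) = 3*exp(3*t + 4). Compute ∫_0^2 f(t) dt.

Let u = 3*t + 4, so du = 3 dt. When t = 0, u = 4; when t = 2, u = 10.
The integral becomes ∫ exp(u) du from 4 to 10, with antiderivative exp(u).
Back in t: F(t) = exp(3*t + 4).
Then F(2) - F(0) = (exp(10)) - (exp(4)) = -exp(4) + exp(10).

-exp(4) + exp(10)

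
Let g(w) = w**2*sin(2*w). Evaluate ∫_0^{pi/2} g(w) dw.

Integrate by parts twice (u = w^2, dv = sin(2*w) dw).
An antiderivative is F(w) = -w**2*cos(2*w)/2 + w*sin(2*w)/2 + cos(2*w)/4.
Then F(pi/2) - F(0) = (-1/4 + pi**2/8) - (1/4) = -1/2 + pi**2/8.

-1/2 + pi**2/8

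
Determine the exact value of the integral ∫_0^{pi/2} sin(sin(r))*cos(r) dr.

Let u = sin(r), so du = cos(r) dr. When r = 0, u = 0; when r = pi/2, u = 1.
The integral becomes ∫ sin(u) du from 0 to 1, with antiderivative -cos(u).
Back in r: F(r) = -cos(sin(r)).
Then F(pi/2) - F(0) = (-cos(1)) - (-1) = 1 - cos(1).

1 - cos(1)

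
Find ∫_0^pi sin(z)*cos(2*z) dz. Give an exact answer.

-2/3

Use the identity sin(z)cos(2*z) = [sin(3*z) + sin(-z)]/2.
An antiderivative is F(z) = cos(z)/2 - cos(3*z)/6.
Then F(pi) - F(0) = (-1/3) - (1/3) = -2/3.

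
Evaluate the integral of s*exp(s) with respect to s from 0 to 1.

Integrate by parts once (u = s, dv = exp(s) ds).
An antiderivative is F(s) = (s - 1)*exp(s).
Then F(1) - F(0) = (0) - (-1) = 1.

1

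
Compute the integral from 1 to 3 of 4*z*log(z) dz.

-8 + 18*log(3)

Integrate by parts once (u = ln z, dv = 4*z dz).
An antiderivative is F(z) = z**2*(2*log(z) - 1).
Then F(3) - F(1) = (-9 + 18*log(3)) - (-1) = -8 + 18*log(3).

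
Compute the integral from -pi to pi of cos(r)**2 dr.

Use the identity cos^2(r) = (1 + cos(2*r))/2.
An antiderivative is F(r) = r/2 + sin(2*r)/4.
Then F(pi) - F(-pi) = (pi/2) - (-pi/2) = pi.

pi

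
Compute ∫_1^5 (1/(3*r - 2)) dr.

log(13)/3

An antiderivative is F(r) = log(3*r - 2)/3.
Then F(5) - F(1) = (log(13)/3) - (0) = log(13)/3.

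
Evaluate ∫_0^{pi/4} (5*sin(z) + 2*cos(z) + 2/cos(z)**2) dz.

7 - 3*sqrt(2)/2

An antiderivative is F(z) = 2*sin(z) - 5*cos(z) + 2*tan(z).
Then F(pi/4) - F(0) = (2 - 3*sqrt(2)/2) - (-5) = 7 - 3*sqrt(2)/2.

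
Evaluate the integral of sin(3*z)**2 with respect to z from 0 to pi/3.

Use the identity sin^2(3*z) = (1 - cos(6*z))/2.
An antiderivative is F(z) = z/2 - sin(6*z)/12.
Then F(pi/3) - F(0) = (pi/6) - (0) = pi/6.

pi/6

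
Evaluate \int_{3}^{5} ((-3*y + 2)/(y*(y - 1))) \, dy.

Factor the denominator: y**2 - y = y(y - 1).
Partial fractions: (-3*y + 2)/(y*(y - 1)) = -2/y - 1/(y - 1).
An antiderivative is F(y) = -2*log(y) - log(y - 1).
Then F(5) - F(3) = (-log(100)) - (-log(18)) = log(9/50).

log(9/50)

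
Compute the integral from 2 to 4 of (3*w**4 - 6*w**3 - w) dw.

1146/5

By the power rule, an antiderivative is F(w) = 3*w**5/5 - 3*w**4/2 - w**2/2.
Then F(4) - F(2) = (1112/5) - (-34/5) = 1146/5.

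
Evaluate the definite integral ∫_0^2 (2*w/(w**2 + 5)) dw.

Let u = w**2 + 5, so du = 2*w dw. When w = 0, u = 5; when w = 2, u = 9.
The integral becomes ∫ 1/u du from 5 to 9, with antiderivative log(u).
Back in w: F(w) = log(w**2 + 5).
Then F(2) - F(0) = (log(9)) - (log(5)) = log(9/5).

log(9/5)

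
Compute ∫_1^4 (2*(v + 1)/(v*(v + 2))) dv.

log(8)

Factor the denominator: v**2 + 2*v = (v + 2)v.
Partial fractions: 2*(v + 1)/(v*(v + 2)) = 1/(v + 2) + 1/v.
An antiderivative is F(v) = log(v) + log(v + 2).
Then F(4) - F(1) = (log(24)) - (log(3)) = log(8).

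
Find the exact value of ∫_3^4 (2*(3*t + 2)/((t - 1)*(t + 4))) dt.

-4*log(7) + 2*log(3) + 10*log(2)

Factor the denominator: t**2 + 3*t - 4 = (t + 4)(t - 1).
Partial fractions: 2*(3*t + 2)/((t - 1)*(t + 4)) = 4/(t + 4) + 2/(t - 1).
An antiderivative is F(t) = 2*log(t - 1) + 4*log(t + 4).
Then F(4) - F(3) = (2*log(3) + 12*log(2)) - (2*log(2) + 4*log(7)) = -4*log(7) + 2*log(3) + 10*log(2).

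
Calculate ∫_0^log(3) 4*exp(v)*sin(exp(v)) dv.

Let u = exp(v), so du = exp(v) dv. When v = 0, u = 1; when v = log(3), u = 3.
The integral becomes 4·∫ sin(u) du from 1 to 3, with antiderivative -4*cos(u).
Back in v: F(v) = -4*cos(exp(v)).
Then F(log(3)) - F(0) = (-4*cos(3)) - (-4*cos(1)) = 4*cos(1) - 4*cos(3).

4*cos(1) - 4*cos(3)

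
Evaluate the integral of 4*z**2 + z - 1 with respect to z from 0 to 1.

By the power rule, an antiderivative is F(z) = 4*z**3/3 + z**2/2 - z.
Then F(1) - F(0) = (5/6) - (0) = 5/6.

5/6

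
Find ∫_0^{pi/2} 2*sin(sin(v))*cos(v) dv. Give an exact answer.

Let u = sin(v), so du = cos(v) dv. When v = 0, u = 0; when v = pi/2, u = 1.
The integral becomes 2·∫ sin(u) du from 0 to 1, with antiderivative -2*cos(u).
Back in v: F(v) = -2*cos(sin(v)).
Then F(pi/2) - F(0) = (-2*cos(1)) - (-2) = 2 - 2*cos(1).

2 - 2*cos(1)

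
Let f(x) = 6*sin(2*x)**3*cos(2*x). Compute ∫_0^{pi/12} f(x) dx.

Let u = sin(2*x), so du = 2*cos(2*x) dx. When x = 0, u = 0; when x = pi/12, u = 1/2.
The integral becomes 3·∫ u**3 du from 0 to 1/2, with antiderivative 3*u**4/4.
Back in x: F(x) = 3*sin(2*x)**4/4.
Then F(pi/12) - F(0) = (3/64) - (0) = 3/64.

3/64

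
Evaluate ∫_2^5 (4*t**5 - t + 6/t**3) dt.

1036413/100

By the power rule, an antiderivative is F(t) = 2*t**6/3 - t**2/2 - 3/t**2.
Then F(5) - F(2) = (1560607/150) - (479/12) = 1036413/100.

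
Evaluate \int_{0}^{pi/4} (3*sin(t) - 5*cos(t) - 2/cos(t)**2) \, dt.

1 - 4*sqrt(2)

An antiderivative is F(t) = -5*sin(t) - 3*cos(t) - 2*tan(t).
Then F(pi/4) - F(0) = (-4*sqrt(2) - 2) - (-3) = 1 - 4*sqrt(2).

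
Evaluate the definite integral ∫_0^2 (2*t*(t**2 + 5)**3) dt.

1484

Let u = t**2 + 5, so du = 2*t dt. When t = 0, u = 5; when t = 2, u = 9.
The integral becomes ∫ u**3 du from 5 to 9, with antiderivative u**4/4.
Back in t: F(t) = (t**2 + 5)**4/4.
Then F(2) - F(0) = (6561/4) - (625/4) = 1484.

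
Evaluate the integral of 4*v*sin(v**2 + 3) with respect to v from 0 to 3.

2*cos(3) - 2*cos(12)

Let u = v**2 + 3, so du = 2*v dv. When v = 0, u = 3; when v = 3, u = 12.
The integral becomes 2·∫ sin(u) du from 3 to 12, with antiderivative -2*cos(u).
Back in v: F(v) = -2*cos(v**2 + 3).
Then F(3) - F(0) = (-2*cos(12)) - (-2*cos(3)) = 2*cos(3) - 2*cos(12).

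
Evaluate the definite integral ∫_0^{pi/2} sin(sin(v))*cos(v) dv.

Let u = sin(v), so du = cos(v) dv. When v = 0, u = 0; when v = pi/2, u = 1.
The integral becomes ∫ sin(u) du from 0 to 1, with antiderivative -cos(u).
Back in v: F(v) = -cos(sin(v)).
Then F(pi/2) - F(0) = (-cos(1)) - (-1) = 1 - cos(1).

1 - cos(1)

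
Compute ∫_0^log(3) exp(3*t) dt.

26/3

Let u = exp(t), so du = exp(t) dt. When t = 0, u = 1; when t = log(3), u = 3.
The integral becomes ∫ u**2 du from 1 to 3, with antiderivative u**3/3.
Back in t: F(t) = exp(3*t)/3.
Then F(log(3)) - F(0) = (9) - (1/3) = 26/3.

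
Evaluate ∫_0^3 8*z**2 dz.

72

Let u = 2*z, so du = 2 dz. When z = 0, u = 0; when z = 3, u = 6.
The integral becomes ∫ u**2 du from 0 to 6, with antiderivative u**3/3.
Back in z: F(z) = 8*z**3/3.
Then F(3) - F(0) = (72) - (0) = 72.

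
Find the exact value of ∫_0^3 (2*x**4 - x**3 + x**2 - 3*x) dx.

By the power rule, an antiderivative is F(x) = 2*x**5/5 - x**4/4 + x**3/3 - 3*x**2/2.
Then F(3) - F(0) = (1449/20) - (0) = 1449/20.

1449/20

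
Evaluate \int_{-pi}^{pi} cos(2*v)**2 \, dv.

pi

Use the identity cos^2(2*v) = (1 + cos(4*v))/2.
An antiderivative is F(v) = v/2 + sin(4*v)/8.
Then F(pi) - F(-pi) = (pi/2) - (-pi/2) = pi.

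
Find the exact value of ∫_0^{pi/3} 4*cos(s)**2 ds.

sqrt(3)/2 + 2*pi/3

Use the identity cos^2(s) = (1 + cos(2*s))/2.
An antiderivative is F(s) = 2*s + sin(2*s).
Then F(pi/3) - F(0) = (sqrt(3)/2 + 2*pi/3) - (0) = sqrt(3)/2 + 2*pi/3.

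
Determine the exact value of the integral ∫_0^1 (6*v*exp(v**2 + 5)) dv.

Let u = v**2 + 5, so du = 2*v dv. When v = 0, u = 5; when v = 1, u = 6.
The integral becomes 3·∫ exp(u) du from 5 to 6, with antiderivative 3*exp(u).
Back in v: F(v) = 3*exp(v**2 + 5).
Then F(1) - F(0) = (3*exp(6)) - (3*exp(5)) = -3*(1 - exp(1))*exp(5).

-3*(1 - exp(1))*exp(5)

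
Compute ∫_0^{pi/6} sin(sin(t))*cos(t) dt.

Let u = sin(t), so du = cos(t) dt. When t = 0, u = 0; when t = pi/6, u = 1/2.
The integral becomes ∫ sin(u) du from 0 to 1/2, with antiderivative -cos(u).
Back in t: F(t) = -cos(sin(t)).
Then F(pi/6) - F(0) = (-cos(1/2)) - (-1) = 1 - cos(1/2).

1 - cos(1/2)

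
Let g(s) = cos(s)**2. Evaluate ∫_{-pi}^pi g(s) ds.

pi

Use the identity cos^2(s) = (1 + cos(2*s))/2.
An antiderivative is F(s) = s/2 + sin(2*s)/4.
Then F(pi) - F(-pi) = (pi/2) - (-pi/2) = pi.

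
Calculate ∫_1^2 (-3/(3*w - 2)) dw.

An antiderivative is F(w) = -log(3*w - 2).
Then F(2) - F(1) = (-log(4)) - (0) = -log(4).

-log(4)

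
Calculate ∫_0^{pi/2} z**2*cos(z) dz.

-2 + pi**2/4

Integrate by parts twice (u = z^2, dv = cos(z) dz).
An antiderivative is F(z) = z**2*sin(z) + 2*z*cos(z) - 2*sin(z).
Then F(pi/2) - F(0) = (-2 + pi**2/4) - (0) = -2 + pi**2/4.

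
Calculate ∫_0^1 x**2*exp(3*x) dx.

-2/27 + 5*exp(3)/27

Integrate by parts twice (u = x^2, dv = exp(3*x) dx).
An antiderivative is F(x) = (9*x**2 - 6*x + 2)*exp(3*x)/27.
Then F(1) - F(0) = (5*exp(3)/27) - (2/27) = -2/27 + 5*exp(3)/27.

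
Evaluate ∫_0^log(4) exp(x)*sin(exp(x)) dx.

Let u = exp(x), so du = exp(x) dx. When x = 0, u = 1; when x = log(4), u = 4.
The integral becomes ∫ sin(u) du from 1 to 4, with antiderivative -cos(u).
Back in x: F(x) = -cos(exp(x)).
Then F(log(4)) - F(0) = (-cos(4)) - (-cos(1)) = cos(1) - cos(4).

cos(1) - cos(4)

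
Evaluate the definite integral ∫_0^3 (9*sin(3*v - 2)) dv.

Let u = 3*v - 2, so du = 3 dv. When v = 0, u = -2; when v = 3, u = 7.
The integral becomes 3·∫ sin(u) du from -2 to 7, with antiderivative -3*cos(u).
Back in v: F(v) = -3*cos(3*v - 2).
Then F(3) - F(0) = (-3*cos(7)) - (-3*cos(2)) = -3*cos(7) + 3*cos(2).

-3*cos(7) + 3*cos(2)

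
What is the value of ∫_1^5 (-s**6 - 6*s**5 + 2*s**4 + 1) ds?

-893584/35

By the power rule, an antiderivative is F(s) = -s**7/7 - s**6 + 2*s**5/5 + s.
Then F(5) - F(1) = (-178715/7) - (9/35) = -893584/35.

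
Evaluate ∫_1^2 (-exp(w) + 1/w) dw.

-exp(2) + log(2) + exp(1)

An antiderivative is F(w) = -exp(w) + log(w).
Then F(2) - F(1) = (-exp(2) + log(2)) - (-exp(1)) = -exp(2) + log(2) + exp(1).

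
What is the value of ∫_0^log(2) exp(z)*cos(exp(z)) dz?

-sin(1) + sin(2)

Let u = exp(z), so du = exp(z) dz. When z = 0, u = 1; when z = log(2), u = 2.
The integral becomes ∫ cos(u) du from 1 to 2, with antiderivative sin(u).
Back in z: F(z) = sin(exp(z)).
Then F(log(2)) - F(0) = (sin(2)) - (sin(1)) = -sin(1) + sin(2).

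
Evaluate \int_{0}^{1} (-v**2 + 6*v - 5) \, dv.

-7/3

By the power rule, an antiderivative is F(v) = -v**3/3 + 3*v**2 - 5*v.
Then F(1) - F(0) = (-7/3) - (0) = -7/3.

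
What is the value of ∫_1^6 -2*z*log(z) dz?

Integrate by parts once (u = ln z, dv = -2*z dz).
An antiderivative is F(z) = -z**2*(2*log(z) - 1)/2.
Then F(6) - F(1) = (-36*log(3) - 36*log(2) + 18) - (1/2) = -36*log(3) - 36*log(2) + 35/2.

-36*log(3) - 36*log(2) + 35/2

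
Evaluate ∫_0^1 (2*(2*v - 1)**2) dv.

Let u = 2*v - 1, so du = 2 dv. When v = 0, u = -1; when v = 1, u = 1.
The integral becomes ∫ u**2 du from -1 to 1, with antiderivative u**3/3.
Back in v: F(v) = (2*v - 1)**3/3.
Then F(1) - F(0) = (1/3) - (-1/3) = 2/3.

2/3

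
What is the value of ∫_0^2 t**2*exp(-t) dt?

2 - 10*exp(-2)

Integrate by parts twice (u = t^2, dv = exp(-t) dt).
An antiderivative is F(t) = (-t**2 - 2*t - 2)*exp(-t).
Then F(2) - F(0) = (-10*exp(-2)) - (-2) = 2 - 10*exp(-2).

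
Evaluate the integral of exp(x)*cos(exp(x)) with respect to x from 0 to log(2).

-sin(1) + sin(2)

Let u = exp(x), so du = exp(x) dx. When x = 0, u = 1; when x = log(2), u = 2.
The integral becomes ∫ cos(u) du from 1 to 2, with antiderivative sin(u).
Back in x: F(x) = sin(exp(x)).
Then F(log(2)) - F(0) = (sin(2)) - (sin(1)) = -sin(1) + sin(2).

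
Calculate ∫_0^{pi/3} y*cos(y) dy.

Integrate by parts once (u = y, dv = cos(y) dy).
An antiderivative is F(y) = y*sin(y) + cos(y).
Then F(pi/3) - F(0) = (1/2 + sqrt(3)*pi/6) - (1) = -1/2 + sqrt(3)*pi/6.

-1/2 + sqrt(3)*pi/6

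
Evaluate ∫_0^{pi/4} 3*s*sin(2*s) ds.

Integrate by parts once (u = s, dv = 3*sin(2*s) ds).
An antiderivative is F(s) = -3*s*cos(2*s)/2 + 3*sin(2*s)/4.
Then F(pi/4) - F(0) = (3/4) - (0) = 3/4.

3/4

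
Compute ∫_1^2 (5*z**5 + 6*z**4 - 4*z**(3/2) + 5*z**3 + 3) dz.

By the power rule, an antiderivative is F(z) = 5*z**6/6 - 8*z**(5/2)/5 + 6*z**5/5 + 5*z**4/4 + 3*z.
Then F(2) - F(1) = (1766/15 - 32*sqrt(2)/5) - (281/60) = 2261/20 - 32*sqrt(2)/5.

2261/20 - 32*sqrt(2)/5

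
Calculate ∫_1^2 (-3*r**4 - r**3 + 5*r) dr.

By the power rule, an antiderivative is F(r) = -3*r**5/5 - r**4/4 + 5*r**2/2.
Then F(2) - F(1) = (-66/5) - (33/20) = -297/20.

-297/20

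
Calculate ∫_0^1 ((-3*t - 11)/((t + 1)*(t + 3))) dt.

-log(12)

Factor the denominator: t**2 + 4*t + 3 = (t + 3)(t + 1).
Partial fractions: (-3*t - 11)/((t + 1)*(t + 3)) = 1/(t + 3) - 4/(t + 1).
An antiderivative is F(t) = -4*log(t + 1) + log(t + 3).
Then F(1) - F(0) = (-log(4)) - (log(3)) = -log(12).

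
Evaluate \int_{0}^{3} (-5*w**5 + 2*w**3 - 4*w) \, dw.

-585

By the power rule, an antiderivative is F(w) = -5*w**6/6 + w**4/2 - 2*w**2.
Then F(3) - F(0) = (-585) - (0) = -585.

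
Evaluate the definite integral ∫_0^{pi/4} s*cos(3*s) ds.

-1/9 - sqrt(2)/18 + sqrt(2)*pi/24

Integrate by parts once (u = s, dv = cos(3*s) ds).
An antiderivative is F(s) = s*sin(3*s)/3 + cos(3*s)/9.
Then F(pi/4) - F(0) = (sqrt(2)*(-4 + 3*pi)/72) - (1/9) = -1/9 - sqrt(2)/18 + sqrt(2)*pi/24.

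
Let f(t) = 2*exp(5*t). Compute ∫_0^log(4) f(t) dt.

2046/5

Let u = exp(t), so du = exp(t) dt. When t = 0, u = 1; when t = log(4), u = 4.
The integral becomes 2·∫ u**4 du from 1 to 4, with antiderivative 2*u**5/5.
Back in t: F(t) = 2*exp(5*t)/5.
Then F(log(4)) - F(0) = (2048/5) - (2/5) = 2046/5.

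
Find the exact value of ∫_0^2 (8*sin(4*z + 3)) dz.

Let u = 4*z + 3, so du = 4 dz. When z = 0, u = 3; when z = 2, u = 11.
The integral becomes 2·∫ sin(u) du from 3 to 11, with antiderivative -2*cos(u).
Back in z: F(z) = -2*cos(4*z + 3).
Then F(2) - F(0) = (-2*cos(11)) - (-2*cos(3)) = 2*cos(3) - 2*cos(11).

2*cos(3) - 2*cos(11)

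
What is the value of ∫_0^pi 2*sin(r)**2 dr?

pi

Use the identity sin^2(r) = (1 - cos(2*r))/2.
An antiderivative is F(r) = r - sin(2*r)/2.
Then F(pi) - F(0) = (pi) - (0) = pi.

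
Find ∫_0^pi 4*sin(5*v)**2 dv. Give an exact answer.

2*pi

Use the identity sin^2(5*v) = (1 - cos(10*v))/2.
An antiderivative is F(v) = 2*v - sin(10*v)/5.
Then F(pi) - F(0) = (2*pi) - (0) = 2*pi.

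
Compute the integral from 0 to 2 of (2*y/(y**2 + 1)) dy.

Let u = y**2 + 1, so du = 2*y dy. When y = 0, u = 1; when y = 2, u = 5.
The integral becomes ∫ 1/u du from 1 to 5, with antiderivative log(u).
Back in y: F(y) = log(y**2 + 1).
Then F(2) - F(0) = (log(5)) - (0) = log(5).

log(5)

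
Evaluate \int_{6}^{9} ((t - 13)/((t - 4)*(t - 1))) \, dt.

Factor the denominator: t**2 - 5*t + 4 = (t - 1)(t - 4).
Partial fractions: (t - 13)/((t - 4)*(t - 1)) = 4/(t - 1) - 3/(t - 4).
An antiderivative is F(t) = -3*log(t - 4) + 4*log(t - 1).
Then F(9) - F(6) = (-3*log(5) + 12*log(2)) - (-3*log(2) + 4*log(5)) = -7*log(5) + 15*log(2).

-7*log(5) + 15*log(2)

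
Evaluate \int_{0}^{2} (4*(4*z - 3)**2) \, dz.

Let u = 4*z - 3, so du = 4 dz. When z = 0, u = -3; when z = 2, u = 5.
The integral becomes ∫ u**2 du from -3 to 5, with antiderivative u**3/3.
Back in z: F(z) = (4*z - 3)**3/3.
Then F(2) - F(0) = (125/3) - (-9) = 152/3.

152/3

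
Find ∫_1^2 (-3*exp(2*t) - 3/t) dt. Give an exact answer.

An antiderivative is F(t) = -3*exp(2*t)/2 - 3*log(t).
Then F(2) - F(1) = (-3*exp(4)/2 - log(8)) - (-3*exp(2)/2) = -3*exp(4)/2 - log(8) + 3*exp(2)/2.

-3*exp(4)/2 - log(8) + 3*exp(2)/2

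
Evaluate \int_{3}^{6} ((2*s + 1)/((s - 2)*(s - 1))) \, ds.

-3*log(5) + 13*log(2)

Factor the denominator: s**2 - 3*s + 2 = (s - 1)(s - 2).
Partial fractions: (2*s + 1)/((s - 2)*(s - 1)) = -3/(s - 1) + 5/(s - 2).
An antiderivative is F(s) = 5*log(s - 2) - 3*log(s - 1).
Then F(6) - F(3) = (-3*log(5) + 10*log(2)) - (-log(8)) = -3*log(5) + 13*log(2).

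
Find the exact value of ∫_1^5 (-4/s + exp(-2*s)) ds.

(-8*exp(10)*log(5) - 1 + exp(8))*exp(-10)/2

An antiderivative is F(s) = -4*log(s) - exp(-2*s)/2.
Then F(5) - F(1) = (-4*log(5) - exp(-10)/2) - (-exp(-2)/2) = (-8*exp(10)*log(5) - 1 + exp(8))*exp(-10)/2.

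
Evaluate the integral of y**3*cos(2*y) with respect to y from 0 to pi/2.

3/4 - 3*pi**2/16

Integrate by parts 3 times (u = y^3, dv = cos(2*y) dy).
An antiderivative is F(y) = y**3*sin(2*y)/2 + 3*y**2*cos(2*y)/4 - 3*y*sin(2*y)/4 - 3*cos(2*y)/8.
Then F(pi/2) - F(0) = (3/8 - 3*pi**2/16) - (-3/8) = 3/4 - 3*pi**2/16.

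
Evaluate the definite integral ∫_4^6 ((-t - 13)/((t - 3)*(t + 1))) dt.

-3*log(5) - 4*log(3) + 3*log(7)

Factor the denominator: t**2 - 2*t - 3 = (t + 1)(t - 3).
Partial fractions: (-t - 13)/((t - 3)*(t + 1)) = 3/(t + 1) - 4/(t - 3).
An antiderivative is F(t) = -4*log(t - 3) + 3*log(t + 1).
Then F(6) - F(4) = (-4*log(3) + 3*log(7)) - (3*log(5)) = -3*log(5) - 4*log(3) + 3*log(7).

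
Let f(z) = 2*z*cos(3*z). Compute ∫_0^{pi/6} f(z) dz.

-2/9 + pi/9

Integrate by parts once (u = z, dv = 2*cos(3*z) dz).
An antiderivative is F(z) = 2*z*sin(3*z)/3 + 2*cos(3*z)/9.
Then F(pi/6) - F(0) = (pi/9) - (2/9) = -2/9 + pi/9.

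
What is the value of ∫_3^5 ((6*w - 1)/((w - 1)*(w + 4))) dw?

-5*log(7) + log(2) + 10*log(3)

Factor the denominator: w**2 + 3*w - 4 = (w + 4)(w - 1).
Partial fractions: (6*w - 1)/((w - 1)*(w + 4)) = 5/(w + 4) + 1/(w - 1).
An antiderivative is F(w) = log(w - 1) + 5*log(w + 4).
Then F(5) - F(3) = (2*log(2) + 10*log(3)) - (log(2) + 5*log(7)) = -5*log(7) + log(2) + 10*log(3).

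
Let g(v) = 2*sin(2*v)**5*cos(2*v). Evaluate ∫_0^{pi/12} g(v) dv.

1/384

Let u = sin(2*v), so du = 2*cos(2*v) dv. When v = 0, u = 0; when v = pi/12, u = 1/2.
The integral becomes ∫ u**5 du from 0 to 1/2, with antiderivative u**6/6.
Back in v: F(v) = sin(2*v)**6/6.
Then F(pi/12) - F(0) = (1/384) - (0) = 1/384.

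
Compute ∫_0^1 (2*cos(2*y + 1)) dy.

Let u = 2*y + 1, so du = 2 dy. When y = 0, u = 1; when y = 1, u = 3.
The integral becomes ∫ cos(u) du from 1 to 3, with antiderivative sin(u).
Back in y: F(y) = sin(2*y + 1).
Then F(1) - F(0) = (sin(3)) - (sin(1)) = -sin(1) + sin(3).

-sin(1) + sin(3)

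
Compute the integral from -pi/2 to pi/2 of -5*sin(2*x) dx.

0

An antiderivative is F(x) = 5*cos(2*x)/2.
Then F(pi/2) - F(-pi/2) = (-5/2) - (-5/2) = 0.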